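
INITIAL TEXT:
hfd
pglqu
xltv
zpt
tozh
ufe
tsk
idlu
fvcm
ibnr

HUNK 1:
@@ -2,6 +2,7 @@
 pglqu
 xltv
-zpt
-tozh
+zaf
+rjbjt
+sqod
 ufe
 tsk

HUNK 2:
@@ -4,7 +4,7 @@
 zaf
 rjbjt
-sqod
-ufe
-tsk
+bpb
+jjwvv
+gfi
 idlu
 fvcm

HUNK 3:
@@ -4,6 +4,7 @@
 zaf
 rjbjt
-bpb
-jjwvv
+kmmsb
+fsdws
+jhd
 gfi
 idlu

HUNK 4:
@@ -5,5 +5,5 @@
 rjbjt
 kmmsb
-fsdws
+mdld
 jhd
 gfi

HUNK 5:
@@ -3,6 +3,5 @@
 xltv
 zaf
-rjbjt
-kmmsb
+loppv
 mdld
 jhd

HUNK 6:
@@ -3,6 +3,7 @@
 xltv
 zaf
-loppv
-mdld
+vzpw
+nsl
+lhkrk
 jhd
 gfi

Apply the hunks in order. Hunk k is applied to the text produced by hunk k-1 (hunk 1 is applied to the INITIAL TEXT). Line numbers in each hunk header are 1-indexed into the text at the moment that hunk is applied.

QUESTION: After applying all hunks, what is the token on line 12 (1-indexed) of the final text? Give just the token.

Answer: ibnr

Derivation:
Hunk 1: at line 2 remove [zpt,tozh] add [zaf,rjbjt,sqod] -> 11 lines: hfd pglqu xltv zaf rjbjt sqod ufe tsk idlu fvcm ibnr
Hunk 2: at line 4 remove [sqod,ufe,tsk] add [bpb,jjwvv,gfi] -> 11 lines: hfd pglqu xltv zaf rjbjt bpb jjwvv gfi idlu fvcm ibnr
Hunk 3: at line 4 remove [bpb,jjwvv] add [kmmsb,fsdws,jhd] -> 12 lines: hfd pglqu xltv zaf rjbjt kmmsb fsdws jhd gfi idlu fvcm ibnr
Hunk 4: at line 5 remove [fsdws] add [mdld] -> 12 lines: hfd pglqu xltv zaf rjbjt kmmsb mdld jhd gfi idlu fvcm ibnr
Hunk 5: at line 3 remove [rjbjt,kmmsb] add [loppv] -> 11 lines: hfd pglqu xltv zaf loppv mdld jhd gfi idlu fvcm ibnr
Hunk 6: at line 3 remove [loppv,mdld] add [vzpw,nsl,lhkrk] -> 12 lines: hfd pglqu xltv zaf vzpw nsl lhkrk jhd gfi idlu fvcm ibnr
Final line 12: ibnr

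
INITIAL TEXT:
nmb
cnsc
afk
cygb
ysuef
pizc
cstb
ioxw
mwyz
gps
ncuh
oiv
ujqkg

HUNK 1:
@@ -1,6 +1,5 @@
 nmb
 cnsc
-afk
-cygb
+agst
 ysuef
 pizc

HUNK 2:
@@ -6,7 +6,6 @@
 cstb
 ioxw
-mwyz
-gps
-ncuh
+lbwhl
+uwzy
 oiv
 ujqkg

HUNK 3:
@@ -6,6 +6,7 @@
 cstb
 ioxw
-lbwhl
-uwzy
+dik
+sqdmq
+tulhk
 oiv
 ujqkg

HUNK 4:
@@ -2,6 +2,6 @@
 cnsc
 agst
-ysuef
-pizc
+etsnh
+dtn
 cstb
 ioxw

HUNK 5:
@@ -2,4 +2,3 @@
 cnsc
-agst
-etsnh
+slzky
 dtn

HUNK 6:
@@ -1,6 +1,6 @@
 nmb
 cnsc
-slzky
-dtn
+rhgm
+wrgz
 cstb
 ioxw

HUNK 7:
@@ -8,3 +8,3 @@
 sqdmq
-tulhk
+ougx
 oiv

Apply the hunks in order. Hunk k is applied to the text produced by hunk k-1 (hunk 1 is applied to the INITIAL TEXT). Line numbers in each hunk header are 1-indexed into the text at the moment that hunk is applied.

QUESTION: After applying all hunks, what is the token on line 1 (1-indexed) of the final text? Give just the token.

Answer: nmb

Derivation:
Hunk 1: at line 1 remove [afk,cygb] add [agst] -> 12 lines: nmb cnsc agst ysuef pizc cstb ioxw mwyz gps ncuh oiv ujqkg
Hunk 2: at line 6 remove [mwyz,gps,ncuh] add [lbwhl,uwzy] -> 11 lines: nmb cnsc agst ysuef pizc cstb ioxw lbwhl uwzy oiv ujqkg
Hunk 3: at line 6 remove [lbwhl,uwzy] add [dik,sqdmq,tulhk] -> 12 lines: nmb cnsc agst ysuef pizc cstb ioxw dik sqdmq tulhk oiv ujqkg
Hunk 4: at line 2 remove [ysuef,pizc] add [etsnh,dtn] -> 12 lines: nmb cnsc agst etsnh dtn cstb ioxw dik sqdmq tulhk oiv ujqkg
Hunk 5: at line 2 remove [agst,etsnh] add [slzky] -> 11 lines: nmb cnsc slzky dtn cstb ioxw dik sqdmq tulhk oiv ujqkg
Hunk 6: at line 1 remove [slzky,dtn] add [rhgm,wrgz] -> 11 lines: nmb cnsc rhgm wrgz cstb ioxw dik sqdmq tulhk oiv ujqkg
Hunk 7: at line 8 remove [tulhk] add [ougx] -> 11 lines: nmb cnsc rhgm wrgz cstb ioxw dik sqdmq ougx oiv ujqkg
Final line 1: nmb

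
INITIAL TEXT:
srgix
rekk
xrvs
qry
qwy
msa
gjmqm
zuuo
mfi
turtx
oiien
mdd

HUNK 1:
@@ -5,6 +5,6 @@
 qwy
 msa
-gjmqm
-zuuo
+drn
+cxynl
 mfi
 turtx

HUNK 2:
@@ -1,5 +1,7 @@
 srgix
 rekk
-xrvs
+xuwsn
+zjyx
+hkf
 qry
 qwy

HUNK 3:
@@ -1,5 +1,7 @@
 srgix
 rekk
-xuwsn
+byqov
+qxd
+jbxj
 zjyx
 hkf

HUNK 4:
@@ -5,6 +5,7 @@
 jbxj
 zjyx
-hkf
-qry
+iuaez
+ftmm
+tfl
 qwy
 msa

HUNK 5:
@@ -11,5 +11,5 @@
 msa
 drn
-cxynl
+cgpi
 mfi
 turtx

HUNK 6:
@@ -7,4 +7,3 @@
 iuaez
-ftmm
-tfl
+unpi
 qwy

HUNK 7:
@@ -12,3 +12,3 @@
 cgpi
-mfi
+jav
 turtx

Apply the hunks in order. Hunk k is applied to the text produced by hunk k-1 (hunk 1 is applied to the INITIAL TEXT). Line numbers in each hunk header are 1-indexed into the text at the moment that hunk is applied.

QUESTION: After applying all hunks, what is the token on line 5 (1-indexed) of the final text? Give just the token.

Hunk 1: at line 5 remove [gjmqm,zuuo] add [drn,cxynl] -> 12 lines: srgix rekk xrvs qry qwy msa drn cxynl mfi turtx oiien mdd
Hunk 2: at line 1 remove [xrvs] add [xuwsn,zjyx,hkf] -> 14 lines: srgix rekk xuwsn zjyx hkf qry qwy msa drn cxynl mfi turtx oiien mdd
Hunk 3: at line 1 remove [xuwsn] add [byqov,qxd,jbxj] -> 16 lines: srgix rekk byqov qxd jbxj zjyx hkf qry qwy msa drn cxynl mfi turtx oiien mdd
Hunk 4: at line 5 remove [hkf,qry] add [iuaez,ftmm,tfl] -> 17 lines: srgix rekk byqov qxd jbxj zjyx iuaez ftmm tfl qwy msa drn cxynl mfi turtx oiien mdd
Hunk 5: at line 11 remove [cxynl] add [cgpi] -> 17 lines: srgix rekk byqov qxd jbxj zjyx iuaez ftmm tfl qwy msa drn cgpi mfi turtx oiien mdd
Hunk 6: at line 7 remove [ftmm,tfl] add [unpi] -> 16 lines: srgix rekk byqov qxd jbxj zjyx iuaez unpi qwy msa drn cgpi mfi turtx oiien mdd
Hunk 7: at line 12 remove [mfi] add [jav] -> 16 lines: srgix rekk byqov qxd jbxj zjyx iuaez unpi qwy msa drn cgpi jav turtx oiien mdd
Final line 5: jbxj

Answer: jbxj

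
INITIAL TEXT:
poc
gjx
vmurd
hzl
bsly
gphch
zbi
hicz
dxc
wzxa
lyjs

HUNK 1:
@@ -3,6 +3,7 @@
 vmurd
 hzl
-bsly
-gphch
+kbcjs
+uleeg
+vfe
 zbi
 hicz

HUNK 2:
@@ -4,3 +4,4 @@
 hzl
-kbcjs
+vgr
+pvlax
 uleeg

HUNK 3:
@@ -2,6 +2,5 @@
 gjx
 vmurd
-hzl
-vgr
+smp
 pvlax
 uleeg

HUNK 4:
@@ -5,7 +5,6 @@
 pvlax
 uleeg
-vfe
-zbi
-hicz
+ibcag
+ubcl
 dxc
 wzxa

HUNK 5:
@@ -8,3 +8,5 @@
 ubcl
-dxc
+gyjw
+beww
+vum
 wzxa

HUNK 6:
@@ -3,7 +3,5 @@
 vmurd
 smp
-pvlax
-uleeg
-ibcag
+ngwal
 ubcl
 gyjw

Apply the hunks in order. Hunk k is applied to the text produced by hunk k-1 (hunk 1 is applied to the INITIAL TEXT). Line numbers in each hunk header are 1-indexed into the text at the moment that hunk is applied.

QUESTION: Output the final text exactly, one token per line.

Hunk 1: at line 3 remove [bsly,gphch] add [kbcjs,uleeg,vfe] -> 12 lines: poc gjx vmurd hzl kbcjs uleeg vfe zbi hicz dxc wzxa lyjs
Hunk 2: at line 4 remove [kbcjs] add [vgr,pvlax] -> 13 lines: poc gjx vmurd hzl vgr pvlax uleeg vfe zbi hicz dxc wzxa lyjs
Hunk 3: at line 2 remove [hzl,vgr] add [smp] -> 12 lines: poc gjx vmurd smp pvlax uleeg vfe zbi hicz dxc wzxa lyjs
Hunk 4: at line 5 remove [vfe,zbi,hicz] add [ibcag,ubcl] -> 11 lines: poc gjx vmurd smp pvlax uleeg ibcag ubcl dxc wzxa lyjs
Hunk 5: at line 8 remove [dxc] add [gyjw,beww,vum] -> 13 lines: poc gjx vmurd smp pvlax uleeg ibcag ubcl gyjw beww vum wzxa lyjs
Hunk 6: at line 3 remove [pvlax,uleeg,ibcag] add [ngwal] -> 11 lines: poc gjx vmurd smp ngwal ubcl gyjw beww vum wzxa lyjs

Answer: poc
gjx
vmurd
smp
ngwal
ubcl
gyjw
beww
vum
wzxa
lyjs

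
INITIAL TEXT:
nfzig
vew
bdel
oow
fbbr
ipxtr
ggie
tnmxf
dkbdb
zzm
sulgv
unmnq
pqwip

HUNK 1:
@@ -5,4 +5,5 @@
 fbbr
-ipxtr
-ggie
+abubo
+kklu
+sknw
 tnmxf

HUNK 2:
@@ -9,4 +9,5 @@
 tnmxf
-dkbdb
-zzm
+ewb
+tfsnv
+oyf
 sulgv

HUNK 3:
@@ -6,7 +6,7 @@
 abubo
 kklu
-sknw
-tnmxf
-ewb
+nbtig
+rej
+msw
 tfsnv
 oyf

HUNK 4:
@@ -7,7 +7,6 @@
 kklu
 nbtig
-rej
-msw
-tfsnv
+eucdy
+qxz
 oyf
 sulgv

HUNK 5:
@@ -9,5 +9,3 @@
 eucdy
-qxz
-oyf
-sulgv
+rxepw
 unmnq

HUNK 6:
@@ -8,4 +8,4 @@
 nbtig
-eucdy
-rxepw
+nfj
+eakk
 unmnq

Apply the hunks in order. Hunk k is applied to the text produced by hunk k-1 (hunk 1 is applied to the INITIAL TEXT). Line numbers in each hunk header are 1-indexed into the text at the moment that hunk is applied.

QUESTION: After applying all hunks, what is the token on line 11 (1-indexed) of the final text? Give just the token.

Answer: unmnq

Derivation:
Hunk 1: at line 5 remove [ipxtr,ggie] add [abubo,kklu,sknw] -> 14 lines: nfzig vew bdel oow fbbr abubo kklu sknw tnmxf dkbdb zzm sulgv unmnq pqwip
Hunk 2: at line 9 remove [dkbdb,zzm] add [ewb,tfsnv,oyf] -> 15 lines: nfzig vew bdel oow fbbr abubo kklu sknw tnmxf ewb tfsnv oyf sulgv unmnq pqwip
Hunk 3: at line 6 remove [sknw,tnmxf,ewb] add [nbtig,rej,msw] -> 15 lines: nfzig vew bdel oow fbbr abubo kklu nbtig rej msw tfsnv oyf sulgv unmnq pqwip
Hunk 4: at line 7 remove [rej,msw,tfsnv] add [eucdy,qxz] -> 14 lines: nfzig vew bdel oow fbbr abubo kklu nbtig eucdy qxz oyf sulgv unmnq pqwip
Hunk 5: at line 9 remove [qxz,oyf,sulgv] add [rxepw] -> 12 lines: nfzig vew bdel oow fbbr abubo kklu nbtig eucdy rxepw unmnq pqwip
Hunk 6: at line 8 remove [eucdy,rxepw] add [nfj,eakk] -> 12 lines: nfzig vew bdel oow fbbr abubo kklu nbtig nfj eakk unmnq pqwip
Final line 11: unmnq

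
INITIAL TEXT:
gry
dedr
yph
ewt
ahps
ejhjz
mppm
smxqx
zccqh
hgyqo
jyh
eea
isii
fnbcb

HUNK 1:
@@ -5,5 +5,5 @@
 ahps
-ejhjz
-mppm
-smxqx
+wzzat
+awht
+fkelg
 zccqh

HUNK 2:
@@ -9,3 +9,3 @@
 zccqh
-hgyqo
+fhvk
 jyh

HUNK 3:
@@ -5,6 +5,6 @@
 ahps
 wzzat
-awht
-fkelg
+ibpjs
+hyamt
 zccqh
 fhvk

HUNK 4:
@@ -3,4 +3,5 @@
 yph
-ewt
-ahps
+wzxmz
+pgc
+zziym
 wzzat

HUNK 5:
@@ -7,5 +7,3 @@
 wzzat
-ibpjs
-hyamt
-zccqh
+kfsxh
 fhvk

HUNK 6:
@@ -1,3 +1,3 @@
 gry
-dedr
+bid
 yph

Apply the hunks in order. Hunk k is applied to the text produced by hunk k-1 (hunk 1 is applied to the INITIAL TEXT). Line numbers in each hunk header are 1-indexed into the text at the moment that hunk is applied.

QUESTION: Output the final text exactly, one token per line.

Hunk 1: at line 5 remove [ejhjz,mppm,smxqx] add [wzzat,awht,fkelg] -> 14 lines: gry dedr yph ewt ahps wzzat awht fkelg zccqh hgyqo jyh eea isii fnbcb
Hunk 2: at line 9 remove [hgyqo] add [fhvk] -> 14 lines: gry dedr yph ewt ahps wzzat awht fkelg zccqh fhvk jyh eea isii fnbcb
Hunk 3: at line 5 remove [awht,fkelg] add [ibpjs,hyamt] -> 14 lines: gry dedr yph ewt ahps wzzat ibpjs hyamt zccqh fhvk jyh eea isii fnbcb
Hunk 4: at line 3 remove [ewt,ahps] add [wzxmz,pgc,zziym] -> 15 lines: gry dedr yph wzxmz pgc zziym wzzat ibpjs hyamt zccqh fhvk jyh eea isii fnbcb
Hunk 5: at line 7 remove [ibpjs,hyamt,zccqh] add [kfsxh] -> 13 lines: gry dedr yph wzxmz pgc zziym wzzat kfsxh fhvk jyh eea isii fnbcb
Hunk 6: at line 1 remove [dedr] add [bid] -> 13 lines: gry bid yph wzxmz pgc zziym wzzat kfsxh fhvk jyh eea isii fnbcb

Answer: gry
bid
yph
wzxmz
pgc
zziym
wzzat
kfsxh
fhvk
jyh
eea
isii
fnbcb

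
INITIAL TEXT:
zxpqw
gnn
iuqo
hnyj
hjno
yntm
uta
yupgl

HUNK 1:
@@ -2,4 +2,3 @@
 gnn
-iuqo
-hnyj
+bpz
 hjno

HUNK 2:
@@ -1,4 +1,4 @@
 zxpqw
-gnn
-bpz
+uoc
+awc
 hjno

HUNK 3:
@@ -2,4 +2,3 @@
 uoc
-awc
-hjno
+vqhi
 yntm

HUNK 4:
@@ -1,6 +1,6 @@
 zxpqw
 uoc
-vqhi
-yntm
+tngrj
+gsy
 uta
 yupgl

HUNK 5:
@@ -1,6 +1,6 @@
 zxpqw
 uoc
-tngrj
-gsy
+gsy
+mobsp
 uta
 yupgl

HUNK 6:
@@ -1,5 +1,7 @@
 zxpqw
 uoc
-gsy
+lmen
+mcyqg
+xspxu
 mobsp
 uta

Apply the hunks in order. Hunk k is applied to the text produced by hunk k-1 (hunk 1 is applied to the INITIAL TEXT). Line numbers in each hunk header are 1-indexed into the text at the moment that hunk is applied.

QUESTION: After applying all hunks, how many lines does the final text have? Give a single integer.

Hunk 1: at line 2 remove [iuqo,hnyj] add [bpz] -> 7 lines: zxpqw gnn bpz hjno yntm uta yupgl
Hunk 2: at line 1 remove [gnn,bpz] add [uoc,awc] -> 7 lines: zxpqw uoc awc hjno yntm uta yupgl
Hunk 3: at line 2 remove [awc,hjno] add [vqhi] -> 6 lines: zxpqw uoc vqhi yntm uta yupgl
Hunk 4: at line 1 remove [vqhi,yntm] add [tngrj,gsy] -> 6 lines: zxpqw uoc tngrj gsy uta yupgl
Hunk 5: at line 1 remove [tngrj,gsy] add [gsy,mobsp] -> 6 lines: zxpqw uoc gsy mobsp uta yupgl
Hunk 6: at line 1 remove [gsy] add [lmen,mcyqg,xspxu] -> 8 lines: zxpqw uoc lmen mcyqg xspxu mobsp uta yupgl
Final line count: 8

Answer: 8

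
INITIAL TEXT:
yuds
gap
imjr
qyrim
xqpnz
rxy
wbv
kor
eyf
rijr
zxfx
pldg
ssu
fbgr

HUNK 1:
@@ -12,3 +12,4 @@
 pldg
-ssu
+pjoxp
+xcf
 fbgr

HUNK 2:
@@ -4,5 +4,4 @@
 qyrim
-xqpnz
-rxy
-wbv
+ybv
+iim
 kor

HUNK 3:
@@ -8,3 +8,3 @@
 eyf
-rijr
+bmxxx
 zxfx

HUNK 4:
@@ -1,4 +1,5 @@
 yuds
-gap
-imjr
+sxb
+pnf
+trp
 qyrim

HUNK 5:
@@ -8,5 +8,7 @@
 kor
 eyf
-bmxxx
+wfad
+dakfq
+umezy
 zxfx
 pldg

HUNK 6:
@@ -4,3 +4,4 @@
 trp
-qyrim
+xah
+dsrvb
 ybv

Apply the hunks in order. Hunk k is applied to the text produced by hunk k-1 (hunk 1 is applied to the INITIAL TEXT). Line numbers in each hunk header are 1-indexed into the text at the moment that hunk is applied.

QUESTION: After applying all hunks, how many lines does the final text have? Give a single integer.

Hunk 1: at line 12 remove [ssu] add [pjoxp,xcf] -> 15 lines: yuds gap imjr qyrim xqpnz rxy wbv kor eyf rijr zxfx pldg pjoxp xcf fbgr
Hunk 2: at line 4 remove [xqpnz,rxy,wbv] add [ybv,iim] -> 14 lines: yuds gap imjr qyrim ybv iim kor eyf rijr zxfx pldg pjoxp xcf fbgr
Hunk 3: at line 8 remove [rijr] add [bmxxx] -> 14 lines: yuds gap imjr qyrim ybv iim kor eyf bmxxx zxfx pldg pjoxp xcf fbgr
Hunk 4: at line 1 remove [gap,imjr] add [sxb,pnf,trp] -> 15 lines: yuds sxb pnf trp qyrim ybv iim kor eyf bmxxx zxfx pldg pjoxp xcf fbgr
Hunk 5: at line 8 remove [bmxxx] add [wfad,dakfq,umezy] -> 17 lines: yuds sxb pnf trp qyrim ybv iim kor eyf wfad dakfq umezy zxfx pldg pjoxp xcf fbgr
Hunk 6: at line 4 remove [qyrim] add [xah,dsrvb] -> 18 lines: yuds sxb pnf trp xah dsrvb ybv iim kor eyf wfad dakfq umezy zxfx pldg pjoxp xcf fbgr
Final line count: 18

Answer: 18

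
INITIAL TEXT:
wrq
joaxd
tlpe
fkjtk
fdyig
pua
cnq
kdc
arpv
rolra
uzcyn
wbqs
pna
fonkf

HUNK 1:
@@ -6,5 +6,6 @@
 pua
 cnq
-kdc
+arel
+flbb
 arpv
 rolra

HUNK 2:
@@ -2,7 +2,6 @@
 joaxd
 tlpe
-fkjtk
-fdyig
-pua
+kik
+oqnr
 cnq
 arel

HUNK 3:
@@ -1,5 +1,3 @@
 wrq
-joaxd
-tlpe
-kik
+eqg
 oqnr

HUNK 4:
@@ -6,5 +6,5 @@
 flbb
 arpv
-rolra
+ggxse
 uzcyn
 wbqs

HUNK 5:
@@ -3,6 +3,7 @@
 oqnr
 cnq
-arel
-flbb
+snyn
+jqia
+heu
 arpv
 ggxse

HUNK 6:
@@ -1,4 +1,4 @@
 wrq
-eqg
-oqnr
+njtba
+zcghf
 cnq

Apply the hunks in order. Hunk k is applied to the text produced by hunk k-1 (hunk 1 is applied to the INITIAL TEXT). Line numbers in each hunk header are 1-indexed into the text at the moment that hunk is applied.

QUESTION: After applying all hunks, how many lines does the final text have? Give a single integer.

Hunk 1: at line 6 remove [kdc] add [arel,flbb] -> 15 lines: wrq joaxd tlpe fkjtk fdyig pua cnq arel flbb arpv rolra uzcyn wbqs pna fonkf
Hunk 2: at line 2 remove [fkjtk,fdyig,pua] add [kik,oqnr] -> 14 lines: wrq joaxd tlpe kik oqnr cnq arel flbb arpv rolra uzcyn wbqs pna fonkf
Hunk 3: at line 1 remove [joaxd,tlpe,kik] add [eqg] -> 12 lines: wrq eqg oqnr cnq arel flbb arpv rolra uzcyn wbqs pna fonkf
Hunk 4: at line 6 remove [rolra] add [ggxse] -> 12 lines: wrq eqg oqnr cnq arel flbb arpv ggxse uzcyn wbqs pna fonkf
Hunk 5: at line 3 remove [arel,flbb] add [snyn,jqia,heu] -> 13 lines: wrq eqg oqnr cnq snyn jqia heu arpv ggxse uzcyn wbqs pna fonkf
Hunk 6: at line 1 remove [eqg,oqnr] add [njtba,zcghf] -> 13 lines: wrq njtba zcghf cnq snyn jqia heu arpv ggxse uzcyn wbqs pna fonkf
Final line count: 13

Answer: 13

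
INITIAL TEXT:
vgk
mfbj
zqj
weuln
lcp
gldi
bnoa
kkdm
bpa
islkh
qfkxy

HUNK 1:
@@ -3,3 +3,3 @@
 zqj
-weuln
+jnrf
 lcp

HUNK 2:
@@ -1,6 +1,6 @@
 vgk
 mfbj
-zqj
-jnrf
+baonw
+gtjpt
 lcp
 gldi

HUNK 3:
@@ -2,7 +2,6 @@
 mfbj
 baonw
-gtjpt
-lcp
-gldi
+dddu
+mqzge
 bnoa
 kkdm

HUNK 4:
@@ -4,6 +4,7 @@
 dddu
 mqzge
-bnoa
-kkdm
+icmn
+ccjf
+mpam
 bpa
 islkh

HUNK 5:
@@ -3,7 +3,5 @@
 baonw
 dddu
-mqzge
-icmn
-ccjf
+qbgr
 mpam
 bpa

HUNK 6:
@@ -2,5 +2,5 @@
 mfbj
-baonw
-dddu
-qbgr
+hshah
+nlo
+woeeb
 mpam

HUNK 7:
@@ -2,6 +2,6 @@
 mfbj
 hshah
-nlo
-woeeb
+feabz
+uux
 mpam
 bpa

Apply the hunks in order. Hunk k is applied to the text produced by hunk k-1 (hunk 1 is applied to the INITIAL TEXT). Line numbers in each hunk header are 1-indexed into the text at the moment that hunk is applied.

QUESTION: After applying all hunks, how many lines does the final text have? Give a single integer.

Hunk 1: at line 3 remove [weuln] add [jnrf] -> 11 lines: vgk mfbj zqj jnrf lcp gldi bnoa kkdm bpa islkh qfkxy
Hunk 2: at line 1 remove [zqj,jnrf] add [baonw,gtjpt] -> 11 lines: vgk mfbj baonw gtjpt lcp gldi bnoa kkdm bpa islkh qfkxy
Hunk 3: at line 2 remove [gtjpt,lcp,gldi] add [dddu,mqzge] -> 10 lines: vgk mfbj baonw dddu mqzge bnoa kkdm bpa islkh qfkxy
Hunk 4: at line 4 remove [bnoa,kkdm] add [icmn,ccjf,mpam] -> 11 lines: vgk mfbj baonw dddu mqzge icmn ccjf mpam bpa islkh qfkxy
Hunk 5: at line 3 remove [mqzge,icmn,ccjf] add [qbgr] -> 9 lines: vgk mfbj baonw dddu qbgr mpam bpa islkh qfkxy
Hunk 6: at line 2 remove [baonw,dddu,qbgr] add [hshah,nlo,woeeb] -> 9 lines: vgk mfbj hshah nlo woeeb mpam bpa islkh qfkxy
Hunk 7: at line 2 remove [nlo,woeeb] add [feabz,uux] -> 9 lines: vgk mfbj hshah feabz uux mpam bpa islkh qfkxy
Final line count: 9

Answer: 9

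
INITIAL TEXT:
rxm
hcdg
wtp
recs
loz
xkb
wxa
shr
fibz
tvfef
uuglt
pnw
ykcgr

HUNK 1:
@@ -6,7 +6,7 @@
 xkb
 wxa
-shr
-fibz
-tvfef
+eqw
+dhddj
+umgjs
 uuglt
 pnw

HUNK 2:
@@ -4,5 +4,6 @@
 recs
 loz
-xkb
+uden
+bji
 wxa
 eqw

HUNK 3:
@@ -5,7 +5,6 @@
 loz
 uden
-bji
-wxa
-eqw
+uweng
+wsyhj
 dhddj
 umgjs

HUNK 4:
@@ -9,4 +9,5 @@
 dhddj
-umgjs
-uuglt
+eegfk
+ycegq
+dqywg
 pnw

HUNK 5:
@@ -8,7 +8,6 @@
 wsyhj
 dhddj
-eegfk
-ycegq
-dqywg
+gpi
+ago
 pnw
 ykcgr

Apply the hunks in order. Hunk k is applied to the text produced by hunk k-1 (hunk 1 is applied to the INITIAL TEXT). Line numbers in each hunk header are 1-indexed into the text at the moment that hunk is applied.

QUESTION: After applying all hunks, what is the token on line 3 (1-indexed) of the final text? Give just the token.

Hunk 1: at line 6 remove [shr,fibz,tvfef] add [eqw,dhddj,umgjs] -> 13 lines: rxm hcdg wtp recs loz xkb wxa eqw dhddj umgjs uuglt pnw ykcgr
Hunk 2: at line 4 remove [xkb] add [uden,bji] -> 14 lines: rxm hcdg wtp recs loz uden bji wxa eqw dhddj umgjs uuglt pnw ykcgr
Hunk 3: at line 5 remove [bji,wxa,eqw] add [uweng,wsyhj] -> 13 lines: rxm hcdg wtp recs loz uden uweng wsyhj dhddj umgjs uuglt pnw ykcgr
Hunk 4: at line 9 remove [umgjs,uuglt] add [eegfk,ycegq,dqywg] -> 14 lines: rxm hcdg wtp recs loz uden uweng wsyhj dhddj eegfk ycegq dqywg pnw ykcgr
Hunk 5: at line 8 remove [eegfk,ycegq,dqywg] add [gpi,ago] -> 13 lines: rxm hcdg wtp recs loz uden uweng wsyhj dhddj gpi ago pnw ykcgr
Final line 3: wtp

Answer: wtp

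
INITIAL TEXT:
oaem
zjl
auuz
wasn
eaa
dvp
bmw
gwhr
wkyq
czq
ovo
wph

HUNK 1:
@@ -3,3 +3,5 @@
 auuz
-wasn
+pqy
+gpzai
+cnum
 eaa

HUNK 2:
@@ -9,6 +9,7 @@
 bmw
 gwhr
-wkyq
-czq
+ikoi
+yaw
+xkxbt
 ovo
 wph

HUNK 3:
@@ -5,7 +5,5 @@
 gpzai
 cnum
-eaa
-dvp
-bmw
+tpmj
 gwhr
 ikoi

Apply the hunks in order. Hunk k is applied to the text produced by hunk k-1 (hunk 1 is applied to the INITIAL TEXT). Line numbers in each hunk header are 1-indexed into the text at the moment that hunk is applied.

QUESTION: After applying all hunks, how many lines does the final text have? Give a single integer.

Hunk 1: at line 3 remove [wasn] add [pqy,gpzai,cnum] -> 14 lines: oaem zjl auuz pqy gpzai cnum eaa dvp bmw gwhr wkyq czq ovo wph
Hunk 2: at line 9 remove [wkyq,czq] add [ikoi,yaw,xkxbt] -> 15 lines: oaem zjl auuz pqy gpzai cnum eaa dvp bmw gwhr ikoi yaw xkxbt ovo wph
Hunk 3: at line 5 remove [eaa,dvp,bmw] add [tpmj] -> 13 lines: oaem zjl auuz pqy gpzai cnum tpmj gwhr ikoi yaw xkxbt ovo wph
Final line count: 13

Answer: 13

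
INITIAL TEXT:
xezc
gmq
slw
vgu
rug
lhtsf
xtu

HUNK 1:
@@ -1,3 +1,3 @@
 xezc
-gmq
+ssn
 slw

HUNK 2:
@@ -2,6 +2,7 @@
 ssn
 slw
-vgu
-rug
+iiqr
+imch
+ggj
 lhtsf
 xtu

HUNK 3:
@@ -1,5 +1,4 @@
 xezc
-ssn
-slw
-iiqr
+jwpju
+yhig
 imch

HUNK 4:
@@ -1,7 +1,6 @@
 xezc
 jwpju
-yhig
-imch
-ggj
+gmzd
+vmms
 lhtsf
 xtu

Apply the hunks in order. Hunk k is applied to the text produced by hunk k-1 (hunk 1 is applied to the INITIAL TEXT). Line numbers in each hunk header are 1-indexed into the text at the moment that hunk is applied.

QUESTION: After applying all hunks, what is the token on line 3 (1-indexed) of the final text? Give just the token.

Answer: gmzd

Derivation:
Hunk 1: at line 1 remove [gmq] add [ssn] -> 7 lines: xezc ssn slw vgu rug lhtsf xtu
Hunk 2: at line 2 remove [vgu,rug] add [iiqr,imch,ggj] -> 8 lines: xezc ssn slw iiqr imch ggj lhtsf xtu
Hunk 3: at line 1 remove [ssn,slw,iiqr] add [jwpju,yhig] -> 7 lines: xezc jwpju yhig imch ggj lhtsf xtu
Hunk 4: at line 1 remove [yhig,imch,ggj] add [gmzd,vmms] -> 6 lines: xezc jwpju gmzd vmms lhtsf xtu
Final line 3: gmzd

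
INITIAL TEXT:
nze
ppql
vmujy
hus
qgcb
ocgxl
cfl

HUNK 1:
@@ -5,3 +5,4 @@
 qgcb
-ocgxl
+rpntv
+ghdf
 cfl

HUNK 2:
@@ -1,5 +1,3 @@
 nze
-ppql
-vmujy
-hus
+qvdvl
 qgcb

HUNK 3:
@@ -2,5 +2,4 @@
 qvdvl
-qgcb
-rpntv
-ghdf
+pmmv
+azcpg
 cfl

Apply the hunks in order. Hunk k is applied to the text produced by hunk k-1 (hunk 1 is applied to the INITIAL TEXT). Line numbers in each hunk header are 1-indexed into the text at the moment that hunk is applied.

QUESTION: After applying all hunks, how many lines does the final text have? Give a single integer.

Answer: 5

Derivation:
Hunk 1: at line 5 remove [ocgxl] add [rpntv,ghdf] -> 8 lines: nze ppql vmujy hus qgcb rpntv ghdf cfl
Hunk 2: at line 1 remove [ppql,vmujy,hus] add [qvdvl] -> 6 lines: nze qvdvl qgcb rpntv ghdf cfl
Hunk 3: at line 2 remove [qgcb,rpntv,ghdf] add [pmmv,azcpg] -> 5 lines: nze qvdvl pmmv azcpg cfl
Final line count: 5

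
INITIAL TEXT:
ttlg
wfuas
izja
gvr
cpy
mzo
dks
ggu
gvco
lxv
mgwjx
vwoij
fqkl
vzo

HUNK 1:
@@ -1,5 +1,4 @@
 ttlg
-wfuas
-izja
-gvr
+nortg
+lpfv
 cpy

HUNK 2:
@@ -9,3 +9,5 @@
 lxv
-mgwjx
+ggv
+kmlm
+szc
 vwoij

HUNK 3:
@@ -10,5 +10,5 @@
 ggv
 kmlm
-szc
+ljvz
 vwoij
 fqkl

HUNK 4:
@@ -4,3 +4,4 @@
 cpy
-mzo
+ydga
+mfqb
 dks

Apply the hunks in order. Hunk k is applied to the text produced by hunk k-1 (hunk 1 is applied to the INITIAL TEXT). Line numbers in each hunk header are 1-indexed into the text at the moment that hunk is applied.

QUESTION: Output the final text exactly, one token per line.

Hunk 1: at line 1 remove [wfuas,izja,gvr] add [nortg,lpfv] -> 13 lines: ttlg nortg lpfv cpy mzo dks ggu gvco lxv mgwjx vwoij fqkl vzo
Hunk 2: at line 9 remove [mgwjx] add [ggv,kmlm,szc] -> 15 lines: ttlg nortg lpfv cpy mzo dks ggu gvco lxv ggv kmlm szc vwoij fqkl vzo
Hunk 3: at line 10 remove [szc] add [ljvz] -> 15 lines: ttlg nortg lpfv cpy mzo dks ggu gvco lxv ggv kmlm ljvz vwoij fqkl vzo
Hunk 4: at line 4 remove [mzo] add [ydga,mfqb] -> 16 lines: ttlg nortg lpfv cpy ydga mfqb dks ggu gvco lxv ggv kmlm ljvz vwoij fqkl vzo

Answer: ttlg
nortg
lpfv
cpy
ydga
mfqb
dks
ggu
gvco
lxv
ggv
kmlm
ljvz
vwoij
fqkl
vzo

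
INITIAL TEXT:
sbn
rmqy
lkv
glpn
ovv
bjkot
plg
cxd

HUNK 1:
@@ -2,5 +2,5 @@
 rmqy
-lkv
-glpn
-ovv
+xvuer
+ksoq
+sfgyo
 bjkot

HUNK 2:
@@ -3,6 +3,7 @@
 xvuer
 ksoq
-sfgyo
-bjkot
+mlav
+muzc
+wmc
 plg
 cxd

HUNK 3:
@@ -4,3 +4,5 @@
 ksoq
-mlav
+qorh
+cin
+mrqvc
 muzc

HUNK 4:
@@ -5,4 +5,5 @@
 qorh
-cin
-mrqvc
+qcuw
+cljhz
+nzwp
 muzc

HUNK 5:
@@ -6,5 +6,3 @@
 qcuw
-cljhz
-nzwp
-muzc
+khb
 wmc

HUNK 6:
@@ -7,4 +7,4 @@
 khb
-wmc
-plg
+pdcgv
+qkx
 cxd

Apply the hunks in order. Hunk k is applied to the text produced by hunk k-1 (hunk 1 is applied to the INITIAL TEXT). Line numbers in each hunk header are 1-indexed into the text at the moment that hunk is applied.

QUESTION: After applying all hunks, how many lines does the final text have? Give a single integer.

Hunk 1: at line 2 remove [lkv,glpn,ovv] add [xvuer,ksoq,sfgyo] -> 8 lines: sbn rmqy xvuer ksoq sfgyo bjkot plg cxd
Hunk 2: at line 3 remove [sfgyo,bjkot] add [mlav,muzc,wmc] -> 9 lines: sbn rmqy xvuer ksoq mlav muzc wmc plg cxd
Hunk 3: at line 4 remove [mlav] add [qorh,cin,mrqvc] -> 11 lines: sbn rmqy xvuer ksoq qorh cin mrqvc muzc wmc plg cxd
Hunk 4: at line 5 remove [cin,mrqvc] add [qcuw,cljhz,nzwp] -> 12 lines: sbn rmqy xvuer ksoq qorh qcuw cljhz nzwp muzc wmc plg cxd
Hunk 5: at line 6 remove [cljhz,nzwp,muzc] add [khb] -> 10 lines: sbn rmqy xvuer ksoq qorh qcuw khb wmc plg cxd
Hunk 6: at line 7 remove [wmc,plg] add [pdcgv,qkx] -> 10 lines: sbn rmqy xvuer ksoq qorh qcuw khb pdcgv qkx cxd
Final line count: 10

Answer: 10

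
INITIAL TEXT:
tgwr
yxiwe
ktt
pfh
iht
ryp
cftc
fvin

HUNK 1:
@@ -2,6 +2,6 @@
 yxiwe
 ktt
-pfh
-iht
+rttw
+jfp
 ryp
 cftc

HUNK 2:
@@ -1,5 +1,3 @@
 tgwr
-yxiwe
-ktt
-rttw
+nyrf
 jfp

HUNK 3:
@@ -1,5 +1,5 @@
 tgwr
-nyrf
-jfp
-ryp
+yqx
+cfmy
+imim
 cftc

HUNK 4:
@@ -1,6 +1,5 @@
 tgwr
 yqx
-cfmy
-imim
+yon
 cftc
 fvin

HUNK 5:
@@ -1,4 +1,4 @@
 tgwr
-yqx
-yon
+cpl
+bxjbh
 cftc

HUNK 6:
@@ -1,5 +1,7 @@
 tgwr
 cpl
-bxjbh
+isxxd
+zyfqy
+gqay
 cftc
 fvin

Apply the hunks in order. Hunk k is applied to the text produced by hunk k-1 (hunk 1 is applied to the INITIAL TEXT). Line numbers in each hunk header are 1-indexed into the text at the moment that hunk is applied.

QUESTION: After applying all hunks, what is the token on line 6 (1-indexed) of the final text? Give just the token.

Answer: cftc

Derivation:
Hunk 1: at line 2 remove [pfh,iht] add [rttw,jfp] -> 8 lines: tgwr yxiwe ktt rttw jfp ryp cftc fvin
Hunk 2: at line 1 remove [yxiwe,ktt,rttw] add [nyrf] -> 6 lines: tgwr nyrf jfp ryp cftc fvin
Hunk 3: at line 1 remove [nyrf,jfp,ryp] add [yqx,cfmy,imim] -> 6 lines: tgwr yqx cfmy imim cftc fvin
Hunk 4: at line 1 remove [cfmy,imim] add [yon] -> 5 lines: tgwr yqx yon cftc fvin
Hunk 5: at line 1 remove [yqx,yon] add [cpl,bxjbh] -> 5 lines: tgwr cpl bxjbh cftc fvin
Hunk 6: at line 1 remove [bxjbh] add [isxxd,zyfqy,gqay] -> 7 lines: tgwr cpl isxxd zyfqy gqay cftc fvin
Final line 6: cftc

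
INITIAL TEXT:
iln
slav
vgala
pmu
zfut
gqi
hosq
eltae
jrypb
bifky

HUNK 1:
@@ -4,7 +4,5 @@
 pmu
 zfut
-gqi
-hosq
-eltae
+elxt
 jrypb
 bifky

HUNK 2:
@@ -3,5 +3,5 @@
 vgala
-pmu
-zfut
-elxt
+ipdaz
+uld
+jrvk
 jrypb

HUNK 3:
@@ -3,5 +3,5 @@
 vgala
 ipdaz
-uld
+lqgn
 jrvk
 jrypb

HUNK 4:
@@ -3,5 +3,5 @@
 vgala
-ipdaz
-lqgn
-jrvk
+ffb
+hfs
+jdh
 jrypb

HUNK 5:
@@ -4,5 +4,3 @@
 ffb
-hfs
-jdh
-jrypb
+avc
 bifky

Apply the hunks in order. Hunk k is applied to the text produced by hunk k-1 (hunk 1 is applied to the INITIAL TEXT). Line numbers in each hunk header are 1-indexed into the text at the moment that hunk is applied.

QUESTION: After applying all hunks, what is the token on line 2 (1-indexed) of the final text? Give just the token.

Hunk 1: at line 4 remove [gqi,hosq,eltae] add [elxt] -> 8 lines: iln slav vgala pmu zfut elxt jrypb bifky
Hunk 2: at line 3 remove [pmu,zfut,elxt] add [ipdaz,uld,jrvk] -> 8 lines: iln slav vgala ipdaz uld jrvk jrypb bifky
Hunk 3: at line 3 remove [uld] add [lqgn] -> 8 lines: iln slav vgala ipdaz lqgn jrvk jrypb bifky
Hunk 4: at line 3 remove [ipdaz,lqgn,jrvk] add [ffb,hfs,jdh] -> 8 lines: iln slav vgala ffb hfs jdh jrypb bifky
Hunk 5: at line 4 remove [hfs,jdh,jrypb] add [avc] -> 6 lines: iln slav vgala ffb avc bifky
Final line 2: slav

Answer: slav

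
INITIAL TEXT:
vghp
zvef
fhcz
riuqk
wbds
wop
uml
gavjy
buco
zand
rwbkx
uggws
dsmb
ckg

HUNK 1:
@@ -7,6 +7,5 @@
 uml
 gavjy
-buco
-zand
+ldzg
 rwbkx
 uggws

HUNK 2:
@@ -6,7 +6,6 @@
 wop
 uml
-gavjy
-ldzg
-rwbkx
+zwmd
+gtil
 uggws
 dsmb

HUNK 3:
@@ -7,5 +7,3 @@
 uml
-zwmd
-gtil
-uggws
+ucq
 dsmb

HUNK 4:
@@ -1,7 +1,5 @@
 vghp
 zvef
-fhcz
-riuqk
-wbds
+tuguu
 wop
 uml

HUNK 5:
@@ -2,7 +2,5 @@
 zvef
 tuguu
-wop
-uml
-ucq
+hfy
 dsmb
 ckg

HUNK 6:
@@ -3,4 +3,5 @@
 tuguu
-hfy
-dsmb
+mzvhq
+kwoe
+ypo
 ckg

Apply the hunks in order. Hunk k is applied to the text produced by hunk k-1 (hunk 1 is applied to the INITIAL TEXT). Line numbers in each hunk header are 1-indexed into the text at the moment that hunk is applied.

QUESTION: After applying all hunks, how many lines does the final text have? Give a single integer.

Answer: 7

Derivation:
Hunk 1: at line 7 remove [buco,zand] add [ldzg] -> 13 lines: vghp zvef fhcz riuqk wbds wop uml gavjy ldzg rwbkx uggws dsmb ckg
Hunk 2: at line 6 remove [gavjy,ldzg,rwbkx] add [zwmd,gtil] -> 12 lines: vghp zvef fhcz riuqk wbds wop uml zwmd gtil uggws dsmb ckg
Hunk 3: at line 7 remove [zwmd,gtil,uggws] add [ucq] -> 10 lines: vghp zvef fhcz riuqk wbds wop uml ucq dsmb ckg
Hunk 4: at line 1 remove [fhcz,riuqk,wbds] add [tuguu] -> 8 lines: vghp zvef tuguu wop uml ucq dsmb ckg
Hunk 5: at line 2 remove [wop,uml,ucq] add [hfy] -> 6 lines: vghp zvef tuguu hfy dsmb ckg
Hunk 6: at line 3 remove [hfy,dsmb] add [mzvhq,kwoe,ypo] -> 7 lines: vghp zvef tuguu mzvhq kwoe ypo ckg
Final line count: 7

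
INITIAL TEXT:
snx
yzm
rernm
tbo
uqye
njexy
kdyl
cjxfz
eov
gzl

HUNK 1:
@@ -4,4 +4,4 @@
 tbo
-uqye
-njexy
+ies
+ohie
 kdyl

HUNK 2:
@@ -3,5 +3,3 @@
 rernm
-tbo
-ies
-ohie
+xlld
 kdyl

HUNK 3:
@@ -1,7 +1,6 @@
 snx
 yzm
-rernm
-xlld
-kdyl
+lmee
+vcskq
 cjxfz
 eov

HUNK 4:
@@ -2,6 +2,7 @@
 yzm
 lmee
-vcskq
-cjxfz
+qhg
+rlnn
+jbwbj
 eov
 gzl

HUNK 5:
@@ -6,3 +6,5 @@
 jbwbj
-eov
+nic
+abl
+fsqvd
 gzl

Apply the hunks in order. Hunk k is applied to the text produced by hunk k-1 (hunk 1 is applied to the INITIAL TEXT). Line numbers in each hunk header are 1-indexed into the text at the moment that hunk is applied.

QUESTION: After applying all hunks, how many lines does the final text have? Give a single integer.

Answer: 10

Derivation:
Hunk 1: at line 4 remove [uqye,njexy] add [ies,ohie] -> 10 lines: snx yzm rernm tbo ies ohie kdyl cjxfz eov gzl
Hunk 2: at line 3 remove [tbo,ies,ohie] add [xlld] -> 8 lines: snx yzm rernm xlld kdyl cjxfz eov gzl
Hunk 3: at line 1 remove [rernm,xlld,kdyl] add [lmee,vcskq] -> 7 lines: snx yzm lmee vcskq cjxfz eov gzl
Hunk 4: at line 2 remove [vcskq,cjxfz] add [qhg,rlnn,jbwbj] -> 8 lines: snx yzm lmee qhg rlnn jbwbj eov gzl
Hunk 5: at line 6 remove [eov] add [nic,abl,fsqvd] -> 10 lines: snx yzm lmee qhg rlnn jbwbj nic abl fsqvd gzl
Final line count: 10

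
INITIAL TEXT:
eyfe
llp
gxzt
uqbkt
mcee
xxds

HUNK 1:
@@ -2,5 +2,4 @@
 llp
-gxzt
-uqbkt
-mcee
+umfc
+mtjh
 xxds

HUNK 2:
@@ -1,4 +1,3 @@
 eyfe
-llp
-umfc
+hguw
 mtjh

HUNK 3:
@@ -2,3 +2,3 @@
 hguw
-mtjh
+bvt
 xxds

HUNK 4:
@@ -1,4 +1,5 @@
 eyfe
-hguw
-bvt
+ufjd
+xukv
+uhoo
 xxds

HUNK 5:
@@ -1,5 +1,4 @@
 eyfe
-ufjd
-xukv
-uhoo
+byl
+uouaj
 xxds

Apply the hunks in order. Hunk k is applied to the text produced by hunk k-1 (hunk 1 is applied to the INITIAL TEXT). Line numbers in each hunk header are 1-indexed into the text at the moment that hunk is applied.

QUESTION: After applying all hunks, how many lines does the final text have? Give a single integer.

Answer: 4

Derivation:
Hunk 1: at line 2 remove [gxzt,uqbkt,mcee] add [umfc,mtjh] -> 5 lines: eyfe llp umfc mtjh xxds
Hunk 2: at line 1 remove [llp,umfc] add [hguw] -> 4 lines: eyfe hguw mtjh xxds
Hunk 3: at line 2 remove [mtjh] add [bvt] -> 4 lines: eyfe hguw bvt xxds
Hunk 4: at line 1 remove [hguw,bvt] add [ufjd,xukv,uhoo] -> 5 lines: eyfe ufjd xukv uhoo xxds
Hunk 5: at line 1 remove [ufjd,xukv,uhoo] add [byl,uouaj] -> 4 lines: eyfe byl uouaj xxds
Final line count: 4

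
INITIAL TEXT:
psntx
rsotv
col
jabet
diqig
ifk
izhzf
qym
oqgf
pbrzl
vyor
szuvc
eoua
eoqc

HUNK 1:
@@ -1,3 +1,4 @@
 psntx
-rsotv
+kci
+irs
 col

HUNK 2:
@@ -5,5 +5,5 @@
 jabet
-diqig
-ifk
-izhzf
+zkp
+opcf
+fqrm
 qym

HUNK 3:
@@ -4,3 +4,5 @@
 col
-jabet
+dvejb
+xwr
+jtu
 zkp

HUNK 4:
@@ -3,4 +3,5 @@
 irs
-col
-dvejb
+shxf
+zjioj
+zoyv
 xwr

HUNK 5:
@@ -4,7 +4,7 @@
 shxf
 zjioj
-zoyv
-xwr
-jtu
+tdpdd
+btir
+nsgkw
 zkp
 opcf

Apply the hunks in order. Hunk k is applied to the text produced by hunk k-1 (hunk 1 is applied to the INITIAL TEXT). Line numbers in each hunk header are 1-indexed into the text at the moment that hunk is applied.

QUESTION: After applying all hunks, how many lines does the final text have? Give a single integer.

Answer: 18

Derivation:
Hunk 1: at line 1 remove [rsotv] add [kci,irs] -> 15 lines: psntx kci irs col jabet diqig ifk izhzf qym oqgf pbrzl vyor szuvc eoua eoqc
Hunk 2: at line 5 remove [diqig,ifk,izhzf] add [zkp,opcf,fqrm] -> 15 lines: psntx kci irs col jabet zkp opcf fqrm qym oqgf pbrzl vyor szuvc eoua eoqc
Hunk 3: at line 4 remove [jabet] add [dvejb,xwr,jtu] -> 17 lines: psntx kci irs col dvejb xwr jtu zkp opcf fqrm qym oqgf pbrzl vyor szuvc eoua eoqc
Hunk 4: at line 3 remove [col,dvejb] add [shxf,zjioj,zoyv] -> 18 lines: psntx kci irs shxf zjioj zoyv xwr jtu zkp opcf fqrm qym oqgf pbrzl vyor szuvc eoua eoqc
Hunk 5: at line 4 remove [zoyv,xwr,jtu] add [tdpdd,btir,nsgkw] -> 18 lines: psntx kci irs shxf zjioj tdpdd btir nsgkw zkp opcf fqrm qym oqgf pbrzl vyor szuvc eoua eoqc
Final line count: 18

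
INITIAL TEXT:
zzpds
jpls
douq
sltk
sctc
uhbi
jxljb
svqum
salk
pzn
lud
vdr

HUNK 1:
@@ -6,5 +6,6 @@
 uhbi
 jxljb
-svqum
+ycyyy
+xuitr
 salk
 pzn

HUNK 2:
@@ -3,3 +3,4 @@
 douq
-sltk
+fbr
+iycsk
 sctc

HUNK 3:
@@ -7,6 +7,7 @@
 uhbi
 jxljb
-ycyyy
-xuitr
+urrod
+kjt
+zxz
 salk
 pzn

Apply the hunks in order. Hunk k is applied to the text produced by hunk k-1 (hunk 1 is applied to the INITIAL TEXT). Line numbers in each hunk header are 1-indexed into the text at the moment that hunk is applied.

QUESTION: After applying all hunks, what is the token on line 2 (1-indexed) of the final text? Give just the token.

Hunk 1: at line 6 remove [svqum] add [ycyyy,xuitr] -> 13 lines: zzpds jpls douq sltk sctc uhbi jxljb ycyyy xuitr salk pzn lud vdr
Hunk 2: at line 3 remove [sltk] add [fbr,iycsk] -> 14 lines: zzpds jpls douq fbr iycsk sctc uhbi jxljb ycyyy xuitr salk pzn lud vdr
Hunk 3: at line 7 remove [ycyyy,xuitr] add [urrod,kjt,zxz] -> 15 lines: zzpds jpls douq fbr iycsk sctc uhbi jxljb urrod kjt zxz salk pzn lud vdr
Final line 2: jpls

Answer: jpls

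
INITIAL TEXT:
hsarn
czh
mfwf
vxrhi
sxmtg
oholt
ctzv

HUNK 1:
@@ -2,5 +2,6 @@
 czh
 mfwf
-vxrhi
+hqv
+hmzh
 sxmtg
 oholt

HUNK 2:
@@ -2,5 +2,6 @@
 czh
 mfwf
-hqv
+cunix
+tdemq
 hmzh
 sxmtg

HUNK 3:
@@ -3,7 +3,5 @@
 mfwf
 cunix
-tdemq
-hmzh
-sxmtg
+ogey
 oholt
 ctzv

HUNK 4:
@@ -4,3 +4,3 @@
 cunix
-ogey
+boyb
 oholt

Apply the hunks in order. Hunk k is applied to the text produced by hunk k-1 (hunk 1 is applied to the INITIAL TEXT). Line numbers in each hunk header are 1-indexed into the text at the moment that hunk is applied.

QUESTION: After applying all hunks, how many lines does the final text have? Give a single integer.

Hunk 1: at line 2 remove [vxrhi] add [hqv,hmzh] -> 8 lines: hsarn czh mfwf hqv hmzh sxmtg oholt ctzv
Hunk 2: at line 2 remove [hqv] add [cunix,tdemq] -> 9 lines: hsarn czh mfwf cunix tdemq hmzh sxmtg oholt ctzv
Hunk 3: at line 3 remove [tdemq,hmzh,sxmtg] add [ogey] -> 7 lines: hsarn czh mfwf cunix ogey oholt ctzv
Hunk 4: at line 4 remove [ogey] add [boyb] -> 7 lines: hsarn czh mfwf cunix boyb oholt ctzv
Final line count: 7

Answer: 7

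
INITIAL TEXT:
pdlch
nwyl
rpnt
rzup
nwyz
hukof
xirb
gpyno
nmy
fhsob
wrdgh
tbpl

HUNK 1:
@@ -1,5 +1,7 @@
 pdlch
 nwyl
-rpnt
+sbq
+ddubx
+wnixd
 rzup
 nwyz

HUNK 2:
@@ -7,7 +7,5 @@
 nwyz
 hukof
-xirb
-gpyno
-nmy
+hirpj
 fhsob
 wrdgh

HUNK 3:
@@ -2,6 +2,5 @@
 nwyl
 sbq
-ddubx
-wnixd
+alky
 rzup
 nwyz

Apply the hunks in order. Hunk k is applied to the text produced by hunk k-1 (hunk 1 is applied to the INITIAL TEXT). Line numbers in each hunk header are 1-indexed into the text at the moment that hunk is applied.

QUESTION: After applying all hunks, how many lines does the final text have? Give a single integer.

Hunk 1: at line 1 remove [rpnt] add [sbq,ddubx,wnixd] -> 14 lines: pdlch nwyl sbq ddubx wnixd rzup nwyz hukof xirb gpyno nmy fhsob wrdgh tbpl
Hunk 2: at line 7 remove [xirb,gpyno,nmy] add [hirpj] -> 12 lines: pdlch nwyl sbq ddubx wnixd rzup nwyz hukof hirpj fhsob wrdgh tbpl
Hunk 3: at line 2 remove [ddubx,wnixd] add [alky] -> 11 lines: pdlch nwyl sbq alky rzup nwyz hukof hirpj fhsob wrdgh tbpl
Final line count: 11

Answer: 11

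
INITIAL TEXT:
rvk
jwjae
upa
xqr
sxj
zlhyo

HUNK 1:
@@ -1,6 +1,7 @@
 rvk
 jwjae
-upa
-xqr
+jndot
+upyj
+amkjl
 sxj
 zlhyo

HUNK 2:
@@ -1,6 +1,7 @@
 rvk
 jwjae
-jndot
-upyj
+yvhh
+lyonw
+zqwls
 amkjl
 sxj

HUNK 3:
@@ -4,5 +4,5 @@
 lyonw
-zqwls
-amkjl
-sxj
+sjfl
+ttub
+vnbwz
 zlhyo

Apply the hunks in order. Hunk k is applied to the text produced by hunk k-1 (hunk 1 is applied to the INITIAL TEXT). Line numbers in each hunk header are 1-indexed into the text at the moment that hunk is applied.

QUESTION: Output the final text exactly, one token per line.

Answer: rvk
jwjae
yvhh
lyonw
sjfl
ttub
vnbwz
zlhyo

Derivation:
Hunk 1: at line 1 remove [upa,xqr] add [jndot,upyj,amkjl] -> 7 lines: rvk jwjae jndot upyj amkjl sxj zlhyo
Hunk 2: at line 1 remove [jndot,upyj] add [yvhh,lyonw,zqwls] -> 8 lines: rvk jwjae yvhh lyonw zqwls amkjl sxj zlhyo
Hunk 3: at line 4 remove [zqwls,amkjl,sxj] add [sjfl,ttub,vnbwz] -> 8 lines: rvk jwjae yvhh lyonw sjfl ttub vnbwz zlhyo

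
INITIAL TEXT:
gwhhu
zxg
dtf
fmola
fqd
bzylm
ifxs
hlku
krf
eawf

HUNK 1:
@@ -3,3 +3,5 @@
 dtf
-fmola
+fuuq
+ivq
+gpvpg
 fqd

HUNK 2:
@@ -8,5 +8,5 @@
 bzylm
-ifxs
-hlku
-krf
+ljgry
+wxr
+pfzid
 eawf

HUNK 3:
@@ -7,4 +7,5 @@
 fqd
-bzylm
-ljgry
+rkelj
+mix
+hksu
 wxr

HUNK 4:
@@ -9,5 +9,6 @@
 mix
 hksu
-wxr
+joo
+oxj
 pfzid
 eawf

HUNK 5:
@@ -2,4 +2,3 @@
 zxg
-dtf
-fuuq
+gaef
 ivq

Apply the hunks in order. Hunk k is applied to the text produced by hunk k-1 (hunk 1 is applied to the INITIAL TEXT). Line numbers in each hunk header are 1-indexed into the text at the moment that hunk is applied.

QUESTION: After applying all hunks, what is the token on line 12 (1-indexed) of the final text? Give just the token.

Hunk 1: at line 3 remove [fmola] add [fuuq,ivq,gpvpg] -> 12 lines: gwhhu zxg dtf fuuq ivq gpvpg fqd bzylm ifxs hlku krf eawf
Hunk 2: at line 8 remove [ifxs,hlku,krf] add [ljgry,wxr,pfzid] -> 12 lines: gwhhu zxg dtf fuuq ivq gpvpg fqd bzylm ljgry wxr pfzid eawf
Hunk 3: at line 7 remove [bzylm,ljgry] add [rkelj,mix,hksu] -> 13 lines: gwhhu zxg dtf fuuq ivq gpvpg fqd rkelj mix hksu wxr pfzid eawf
Hunk 4: at line 9 remove [wxr] add [joo,oxj] -> 14 lines: gwhhu zxg dtf fuuq ivq gpvpg fqd rkelj mix hksu joo oxj pfzid eawf
Hunk 5: at line 2 remove [dtf,fuuq] add [gaef] -> 13 lines: gwhhu zxg gaef ivq gpvpg fqd rkelj mix hksu joo oxj pfzid eawf
Final line 12: pfzid

Answer: pfzid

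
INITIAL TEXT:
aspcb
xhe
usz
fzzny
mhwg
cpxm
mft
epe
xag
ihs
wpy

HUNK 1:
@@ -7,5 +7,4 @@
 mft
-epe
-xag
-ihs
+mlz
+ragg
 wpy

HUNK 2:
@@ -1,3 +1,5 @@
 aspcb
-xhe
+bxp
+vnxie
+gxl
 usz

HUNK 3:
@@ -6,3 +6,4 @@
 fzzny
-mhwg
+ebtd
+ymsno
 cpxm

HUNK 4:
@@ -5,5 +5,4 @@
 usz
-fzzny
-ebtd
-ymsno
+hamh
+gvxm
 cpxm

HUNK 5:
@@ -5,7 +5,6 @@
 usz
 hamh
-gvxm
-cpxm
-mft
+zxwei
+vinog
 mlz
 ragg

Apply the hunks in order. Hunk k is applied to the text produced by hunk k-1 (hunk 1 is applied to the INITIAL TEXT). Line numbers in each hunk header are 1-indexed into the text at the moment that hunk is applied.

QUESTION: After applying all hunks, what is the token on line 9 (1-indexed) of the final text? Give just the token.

Hunk 1: at line 7 remove [epe,xag,ihs] add [mlz,ragg] -> 10 lines: aspcb xhe usz fzzny mhwg cpxm mft mlz ragg wpy
Hunk 2: at line 1 remove [xhe] add [bxp,vnxie,gxl] -> 12 lines: aspcb bxp vnxie gxl usz fzzny mhwg cpxm mft mlz ragg wpy
Hunk 3: at line 6 remove [mhwg] add [ebtd,ymsno] -> 13 lines: aspcb bxp vnxie gxl usz fzzny ebtd ymsno cpxm mft mlz ragg wpy
Hunk 4: at line 5 remove [fzzny,ebtd,ymsno] add [hamh,gvxm] -> 12 lines: aspcb bxp vnxie gxl usz hamh gvxm cpxm mft mlz ragg wpy
Hunk 5: at line 5 remove [gvxm,cpxm,mft] add [zxwei,vinog] -> 11 lines: aspcb bxp vnxie gxl usz hamh zxwei vinog mlz ragg wpy
Final line 9: mlz

Answer: mlz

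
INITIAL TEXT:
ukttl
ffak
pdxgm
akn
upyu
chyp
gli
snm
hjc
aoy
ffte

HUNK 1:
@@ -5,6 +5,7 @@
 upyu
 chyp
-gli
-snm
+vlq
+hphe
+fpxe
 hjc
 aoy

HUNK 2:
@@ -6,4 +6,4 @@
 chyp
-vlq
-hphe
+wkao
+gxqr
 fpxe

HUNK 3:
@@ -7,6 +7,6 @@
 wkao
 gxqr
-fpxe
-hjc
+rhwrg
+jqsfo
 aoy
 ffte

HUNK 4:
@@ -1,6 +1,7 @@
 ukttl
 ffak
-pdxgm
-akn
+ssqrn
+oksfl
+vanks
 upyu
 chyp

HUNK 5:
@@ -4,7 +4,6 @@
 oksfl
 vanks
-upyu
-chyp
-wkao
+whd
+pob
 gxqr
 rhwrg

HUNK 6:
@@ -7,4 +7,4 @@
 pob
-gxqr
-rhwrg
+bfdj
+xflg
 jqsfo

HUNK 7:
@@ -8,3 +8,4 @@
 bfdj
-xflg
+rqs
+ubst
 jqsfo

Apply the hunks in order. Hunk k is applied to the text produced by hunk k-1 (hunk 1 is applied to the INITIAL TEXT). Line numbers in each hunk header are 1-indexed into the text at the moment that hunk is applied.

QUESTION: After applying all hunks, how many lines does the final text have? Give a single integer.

Hunk 1: at line 5 remove [gli,snm] add [vlq,hphe,fpxe] -> 12 lines: ukttl ffak pdxgm akn upyu chyp vlq hphe fpxe hjc aoy ffte
Hunk 2: at line 6 remove [vlq,hphe] add [wkao,gxqr] -> 12 lines: ukttl ffak pdxgm akn upyu chyp wkao gxqr fpxe hjc aoy ffte
Hunk 3: at line 7 remove [fpxe,hjc] add [rhwrg,jqsfo] -> 12 lines: ukttl ffak pdxgm akn upyu chyp wkao gxqr rhwrg jqsfo aoy ffte
Hunk 4: at line 1 remove [pdxgm,akn] add [ssqrn,oksfl,vanks] -> 13 lines: ukttl ffak ssqrn oksfl vanks upyu chyp wkao gxqr rhwrg jqsfo aoy ffte
Hunk 5: at line 4 remove [upyu,chyp,wkao] add [whd,pob] -> 12 lines: ukttl ffak ssqrn oksfl vanks whd pob gxqr rhwrg jqsfo aoy ffte
Hunk 6: at line 7 remove [gxqr,rhwrg] add [bfdj,xflg] -> 12 lines: ukttl ffak ssqrn oksfl vanks whd pob bfdj xflg jqsfo aoy ffte
Hunk 7: at line 8 remove [xflg] add [rqs,ubst] -> 13 lines: ukttl ffak ssqrn oksfl vanks whd pob bfdj rqs ubst jqsfo aoy ffte
Final line count: 13

Answer: 13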